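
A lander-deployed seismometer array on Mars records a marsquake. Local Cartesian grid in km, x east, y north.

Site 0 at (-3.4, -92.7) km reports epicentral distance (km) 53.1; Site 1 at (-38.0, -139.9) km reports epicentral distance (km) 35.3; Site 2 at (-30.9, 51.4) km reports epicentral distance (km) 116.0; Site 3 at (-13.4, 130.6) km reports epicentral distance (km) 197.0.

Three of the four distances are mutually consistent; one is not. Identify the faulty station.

Solve using three stations at a time. Using Site 0, Site 2, Site 3 (subtract circle equations pairwise → linear system) gives (x, y) ≈ (-47.8, -63.4).
Distances from that point to each station vs reported:
  Site 0: calculated 53.2 vs reported 53.1 → residual 0.1 km
  Site 1: calculated 77.1 vs reported 35.3 → residual 41.8 km
  Site 2: calculated 116.0 vs reported 116.0 → residual 0.0 km
  Site 3: calculated 197.0 vs reported 197.0 → residual 0.0 km
Site 0, Site 2, Site 3 are mutually consistent (residuals ≈ 0); Site 1 is off by 41.8 km.

Site 1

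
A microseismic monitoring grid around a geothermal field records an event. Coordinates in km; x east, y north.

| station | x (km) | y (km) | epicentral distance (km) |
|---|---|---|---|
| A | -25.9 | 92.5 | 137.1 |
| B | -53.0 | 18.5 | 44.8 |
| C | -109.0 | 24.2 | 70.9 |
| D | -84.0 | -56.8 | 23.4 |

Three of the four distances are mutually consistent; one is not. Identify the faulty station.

B

Solve using three stations at a time. Using A, C, D (subtract circle equations pairwise → linear system) gives (x, y) ≈ (-72.3, -36.5).
Distances from that point to each station vs reported:
  A: calculated 137.1 vs reported 137.1 → residual 0.0 km
  B: calculated 58.3 vs reported 44.8 → residual 13.5 km
  C: calculated 70.9 vs reported 70.9 → residual 0.0 km
  D: calculated 23.4 vs reported 23.4 → residual 0.0 km
A, C, D are mutually consistent (residuals ≈ 0); B is off by 13.5 km.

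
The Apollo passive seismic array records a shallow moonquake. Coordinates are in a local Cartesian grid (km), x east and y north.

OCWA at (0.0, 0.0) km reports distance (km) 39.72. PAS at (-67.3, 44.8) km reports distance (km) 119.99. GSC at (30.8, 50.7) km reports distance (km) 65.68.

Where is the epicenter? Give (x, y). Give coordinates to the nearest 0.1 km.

Circle about each station: x² + y² = 39.72²; (x + 67.3)² + (y − 44.8)² = 119.99²; (x − 30.8)² + (y − 50.7)² = 65.68².
Subtracting the OCWA equation from the PAS and GSC equations removes the quadratic terms:
-134.6 x + 89.6 y = -6283.59
61.6 x + 101.4 y = 782.95
Solving the 2×2 system: x ≈ 36.9, y ≈ -14.7 km.

(36.9, -14.7)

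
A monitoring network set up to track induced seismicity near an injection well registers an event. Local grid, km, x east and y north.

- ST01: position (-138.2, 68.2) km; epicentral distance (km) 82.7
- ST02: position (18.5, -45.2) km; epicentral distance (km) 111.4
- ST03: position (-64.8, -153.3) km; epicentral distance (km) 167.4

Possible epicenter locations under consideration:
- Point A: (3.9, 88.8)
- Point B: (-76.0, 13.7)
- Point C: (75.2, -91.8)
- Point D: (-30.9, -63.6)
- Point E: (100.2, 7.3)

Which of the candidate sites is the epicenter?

For each candidate, compare |candidate − station| to the reported distance:
Point A: residuals ST01 60.9, ST02 23.4, ST03 84.3 → max 84.3 km
Point B: residuals ST01 0.0, ST02 0.0, ST03 0.0 → max 0.0 km
Point C: residuals ST01 184.0, ST02 38.0, ST03 14.5 → max 184.0 km
Point D: residuals ST01 87.3, ST02 58.7, ST03 71.5 → max 87.3 km
Point E: residuals ST01 163.4, ST02 14.3, ST03 62.9 → max 163.4 km
Only Point B has all residuals ≈ 0.

Point B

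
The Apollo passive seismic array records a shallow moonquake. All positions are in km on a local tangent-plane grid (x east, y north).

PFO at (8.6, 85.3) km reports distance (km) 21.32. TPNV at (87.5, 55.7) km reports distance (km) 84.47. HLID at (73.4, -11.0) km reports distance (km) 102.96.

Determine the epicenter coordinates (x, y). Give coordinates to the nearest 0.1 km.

3.5 km east, 64.6 km north

Circle about each station: (x − 8.6)² + (y − 85.3)² = 21.32²; (x − 87.5)² + (y − 55.7)² = 84.47²; (x − 73.4)² + (y + 11.0)² = 102.96².
Subtracting pairs of circle equations eliminates x²+y² and gives linear equations (the radical axes):
157.8 x − 59.2 y = -3271.95
129.6 x − 192.6 y = -11987.71
Solving the 2×2 system: x ≈ 3.5, y ≈ 64.6 km.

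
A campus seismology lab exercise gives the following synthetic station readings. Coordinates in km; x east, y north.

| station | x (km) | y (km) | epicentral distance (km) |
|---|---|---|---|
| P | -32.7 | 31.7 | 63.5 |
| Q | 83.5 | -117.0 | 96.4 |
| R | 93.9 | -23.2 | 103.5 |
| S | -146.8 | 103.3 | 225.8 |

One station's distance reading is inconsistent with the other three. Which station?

P

Solve using three stations at a time. Using Q, R, S (subtract circle equations pairwise → linear system) gives (x, y) ≈ (0.5, -67.9).
Distances from that point to each station vs reported:
  P: calculated 105.0 vs reported 63.5 → residual 41.5 km
  Q: calculated 96.5 vs reported 96.4 → residual 0.1 km
  R: calculated 103.6 vs reported 103.5 → residual 0.1 km
  S: calculated 225.8 vs reported 225.8 → residual 0.0 km
Q, R, S are mutually consistent (residuals ≈ 0); P is off by 41.5 km.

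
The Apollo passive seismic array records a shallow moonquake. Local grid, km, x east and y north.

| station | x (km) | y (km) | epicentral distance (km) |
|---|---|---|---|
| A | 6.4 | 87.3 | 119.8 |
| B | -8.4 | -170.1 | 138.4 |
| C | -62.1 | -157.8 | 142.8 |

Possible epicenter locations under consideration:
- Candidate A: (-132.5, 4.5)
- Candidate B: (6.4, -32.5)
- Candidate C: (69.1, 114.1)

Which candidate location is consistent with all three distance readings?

Candidate B

For each candidate, compare |candidate − station| to the reported distance:
Candidate A: residuals A 41.9, B 75.8, C 34.1 → max 75.8 km
Candidate B: residuals A 0.0, B 0.0, C 0.0 → max 0.0 km
Candidate C: residuals A 51.6, B 156.2, C 159.1 → max 159.1 km
Only Candidate B has all residuals ≈ 0.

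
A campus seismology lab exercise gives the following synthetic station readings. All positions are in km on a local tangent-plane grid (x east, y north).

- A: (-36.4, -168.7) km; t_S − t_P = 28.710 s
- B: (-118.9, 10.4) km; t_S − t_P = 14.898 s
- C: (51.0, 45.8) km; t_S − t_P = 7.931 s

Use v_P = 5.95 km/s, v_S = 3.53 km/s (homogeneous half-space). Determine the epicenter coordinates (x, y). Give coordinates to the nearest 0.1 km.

-9.3 km east, 79.0 km north

Distance from S−P lag: d = Δt · v_P v_S / (v_P − v_S) = Δt · (5.95·3.53)/(5.95−3.53) ≈ 8.6791·Δt.
So d_A = 249.18, d_B = 129.30, d_C = 68.83 km.
Circle about each station: (x + 36.4)² + (y + 168.7)² = 249.18²; (x + 118.9)² + (y − 10.4)² = 129.30²; (x − 51.0)² + (y − 45.8)² = 68.83².
Subtracting pairs of circle equations eliminates x²+y² and gives linear equations (the radical axes):
-165.0 x + 358.2 y = 29832.90
174.8 x + 429.0 y = 32267.09
Solving the 2×2 system: x ≈ -9.3, y ≈ 79.0 km.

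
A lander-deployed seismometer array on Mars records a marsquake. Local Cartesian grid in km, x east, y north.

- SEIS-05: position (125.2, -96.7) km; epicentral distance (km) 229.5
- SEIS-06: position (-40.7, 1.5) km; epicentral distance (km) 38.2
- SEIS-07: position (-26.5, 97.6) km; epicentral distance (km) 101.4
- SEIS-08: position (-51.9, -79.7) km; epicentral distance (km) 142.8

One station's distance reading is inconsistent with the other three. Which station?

Solve using three stations at a time. Using SEIS-05, SEIS-06, SEIS-07 (subtract circle equations pairwise → linear system) gives (x, y) ≈ (-77.9, 10.2).
Distances from that point to each station vs reported:
  SEIS-05: calculated 229.5 vs reported 229.5 → residual 0.0 km
  SEIS-06: calculated 38.2 vs reported 38.2 → residual 0.0 km
  SEIS-07: calculated 101.4 vs reported 101.4 → residual 0.0 km
  SEIS-08: calculated 93.6 vs reported 142.8 → residual 49.2 km
SEIS-05, SEIS-06, SEIS-07 are mutually consistent (residuals ≈ 0); SEIS-08 is off by 49.2 km.

SEIS-08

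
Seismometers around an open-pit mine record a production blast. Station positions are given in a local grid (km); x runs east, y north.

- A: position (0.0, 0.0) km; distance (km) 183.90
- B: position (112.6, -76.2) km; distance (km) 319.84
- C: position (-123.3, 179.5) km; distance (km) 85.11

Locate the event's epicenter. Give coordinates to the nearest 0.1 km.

x ≈ -154.2 km, y ≈ 100.2 km

Circle about each station: x² + y² = 183.90²; (x − 112.6)² + (y + 76.2)² = 319.84²; (x + 123.3)² + (y − 179.5)² = 85.11².
Subtracting the A equation from the B and C equations removes the quadratic terms:
225.2 x − 152.4 y = -49993.22
-246.6 x + 359.0 y = 73998.64
Solving the 2×2 system: x ≈ -154.2, y ≈ 100.2 km.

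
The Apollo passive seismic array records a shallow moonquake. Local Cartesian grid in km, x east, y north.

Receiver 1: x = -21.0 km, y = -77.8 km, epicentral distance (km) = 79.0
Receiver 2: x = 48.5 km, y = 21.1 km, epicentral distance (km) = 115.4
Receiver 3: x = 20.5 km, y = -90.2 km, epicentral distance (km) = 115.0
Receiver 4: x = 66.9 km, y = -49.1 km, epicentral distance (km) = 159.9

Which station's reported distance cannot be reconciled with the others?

Receiver 4

Solve using three stations at a time. Using Receiver 1, Receiver 2, Receiver 3 (subtract circle equations pairwise → linear system) gives (x, y) ≈ (-62.5, -10.6).
Distances from that point to each station vs reported:
  Receiver 1: calculated 79.0 vs reported 79.0 → residual 0.0 km
  Receiver 2: calculated 115.4 vs reported 115.4 → residual 0.0 km
  Receiver 3: calculated 115.0 vs reported 115.0 → residual 0.0 km
  Receiver 4: calculated 135.0 vs reported 159.9 → residual 24.9 km
Receiver 1, Receiver 2, Receiver 3 are mutually consistent (residuals ≈ 0); Receiver 4 is off by 24.9 km.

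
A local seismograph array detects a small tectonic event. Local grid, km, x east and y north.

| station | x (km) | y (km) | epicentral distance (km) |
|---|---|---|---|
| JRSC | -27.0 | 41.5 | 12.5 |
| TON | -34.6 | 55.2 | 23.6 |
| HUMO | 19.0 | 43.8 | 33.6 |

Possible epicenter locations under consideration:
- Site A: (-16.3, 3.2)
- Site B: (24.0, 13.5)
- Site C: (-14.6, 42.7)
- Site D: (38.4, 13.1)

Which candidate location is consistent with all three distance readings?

Site C

For each candidate, compare |candidate − station| to the reported distance:
Site A: residuals JRSC 27.3, TON 31.5, HUMO 20.2 → max 31.5 km
Site B: residuals JRSC 45.7, TON 48.3, HUMO 2.9 → max 48.3 km
Site C: residuals JRSC 0.0, TON 0.0, HUMO 0.0 → max 0.0 km
Site D: residuals JRSC 58.8, TON 60.7, HUMO 2.7 → max 60.7 km
Only Site C has all residuals ≈ 0.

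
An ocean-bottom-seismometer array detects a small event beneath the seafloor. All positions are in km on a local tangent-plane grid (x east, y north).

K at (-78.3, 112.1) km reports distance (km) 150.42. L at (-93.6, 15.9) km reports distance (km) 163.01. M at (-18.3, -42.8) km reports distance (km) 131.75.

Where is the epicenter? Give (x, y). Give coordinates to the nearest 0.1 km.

x ≈ 63.1 km, y ≈ 60.8 km

Circle about each station: (x + 78.3)² + (y − 112.1)² = 150.42²; (x + 93.6)² + (y − 15.9)² = 163.01²; (x + 18.3)² + (y + 42.8)² = 131.75².
Subtracting pairs of circle equations eliminates x²+y² and gives linear equations (the radical axes):
-30.6 x − 192.4 y = -13629.61
120.0 x − 309.8 y = -11262.46
Solving the 2×2 system: x ≈ 63.1, y ≈ 60.8 km.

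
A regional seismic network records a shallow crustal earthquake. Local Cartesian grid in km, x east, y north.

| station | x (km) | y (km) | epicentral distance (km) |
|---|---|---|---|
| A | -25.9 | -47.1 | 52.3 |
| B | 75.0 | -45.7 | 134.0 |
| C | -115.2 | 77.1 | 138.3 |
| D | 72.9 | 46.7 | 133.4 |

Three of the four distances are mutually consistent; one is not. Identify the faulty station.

C

Solve using three stations at a time. Using A, B, D (subtract circle equations pairwise → linear system) gives (x, y) ≈ (-51.5, -1.5).
Distances from that point to each station vs reported:
  A: calculated 52.3 vs reported 52.3 → residual 0.0 km
  B: calculated 134.0 vs reported 134.0 → residual 0.0 km
  C: calculated 101.2 vs reported 138.3 → residual 37.1 km
  D: calculated 133.4 vs reported 133.4 → residual 0.0 km
A, B, D are mutually consistent (residuals ≈ 0); C is off by 37.1 km.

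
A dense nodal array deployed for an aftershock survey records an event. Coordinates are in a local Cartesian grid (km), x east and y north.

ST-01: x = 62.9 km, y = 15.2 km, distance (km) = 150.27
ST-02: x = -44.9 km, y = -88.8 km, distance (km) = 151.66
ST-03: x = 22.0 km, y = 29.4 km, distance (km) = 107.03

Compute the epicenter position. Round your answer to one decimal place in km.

-81.0 km east, 58.5 km north

Circle about each station: (x − 62.9)² + (y − 15.2)² = 150.27²; (x + 44.9)² + (y + 88.8)² = 151.66²; (x − 22.0)² + (y − 29.4)² = 107.03².
Subtracting the ST-01 equation from the ST-02 and ST-03 equations removes the quadratic terms:
-215.6 x − 208.0 y = 5294.32
-81.8 x + 28.4 y = 8286.56
Solving the 2×2 system: x ≈ -81.0, y ≈ 58.5 km.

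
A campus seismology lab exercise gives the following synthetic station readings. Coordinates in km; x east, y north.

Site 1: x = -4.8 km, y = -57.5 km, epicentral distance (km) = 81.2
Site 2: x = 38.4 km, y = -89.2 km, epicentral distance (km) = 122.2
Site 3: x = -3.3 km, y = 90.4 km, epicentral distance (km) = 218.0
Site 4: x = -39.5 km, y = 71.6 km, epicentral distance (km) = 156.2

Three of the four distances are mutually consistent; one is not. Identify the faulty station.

Site 3

Solve using three stations at a time. Using Site 1, Site 2, Site 4 (subtract circle equations pairwise → linear system) gives (x, y) ≈ (-83.4, -78.4).
Distances from that point to each station vs reported:
  Site 1: calculated 81.3 vs reported 81.2 → residual 0.1 km
  Site 2: calculated 122.3 vs reported 122.2 → residual 0.1 km
  Site 3: calculated 186.8 vs reported 218.0 → residual 31.2 km
  Site 4: calculated 156.3 vs reported 156.2 → residual 0.1 km
Site 1, Site 2, Site 4 are mutually consistent (residuals ≈ 0); Site 3 is off by 31.2 km.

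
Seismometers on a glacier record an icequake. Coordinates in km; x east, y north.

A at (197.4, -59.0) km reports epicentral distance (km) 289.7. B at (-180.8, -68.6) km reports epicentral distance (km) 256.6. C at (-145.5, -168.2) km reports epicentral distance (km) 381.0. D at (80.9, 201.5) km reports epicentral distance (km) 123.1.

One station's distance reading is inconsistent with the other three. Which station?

Solve using three stations at a time. Using A, B, D (subtract circle equations pairwise → linear system) gives (x, y) ≈ (-20.6, 131.8).
Distances from that point to each station vs reported:
  A: calculated 289.7 vs reported 289.7 → residual 0.0 km
  B: calculated 256.6 vs reported 256.6 → residual 0.0 km
  C: calculated 325.0 vs reported 381.0 → residual 56.0 km
  D: calculated 123.1 vs reported 123.1 → residual 0.0 km
A, B, D are mutually consistent (residuals ≈ 0); C is off by 56.0 km.

C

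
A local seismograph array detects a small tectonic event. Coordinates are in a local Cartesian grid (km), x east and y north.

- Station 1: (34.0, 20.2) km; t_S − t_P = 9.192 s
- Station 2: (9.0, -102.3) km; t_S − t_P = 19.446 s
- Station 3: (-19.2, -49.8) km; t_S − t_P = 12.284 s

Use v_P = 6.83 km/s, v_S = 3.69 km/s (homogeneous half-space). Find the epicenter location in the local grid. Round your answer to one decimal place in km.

Distance from S−P lag: d = Δt · v_P v_S / (v_P − v_S) = Δt · (6.83·3.69)/(6.83−3.69) ≈ 8.0263·Δt.
So d_Station 1 = 73.78, d_Station 2 = 156.08, d_Station 3 = 98.60 km.
Circle about each station: (x − 34.0)² + (y − 20.2)² = 73.78²; (x − 9.0)² + (y + 102.3)² = 156.08²; (x + 19.2)² + (y + 49.8)² = 98.60².
Subtracting the Station 1 equation from the Station 2 and Station 3 equations removes the quadratic terms:
-50.0 x − 245.0 y = -9935.23
-106.4 x − 140.0 y = -2993.83
Solving the 2×2 system: x ≈ -34.5, y ≈ 47.6 km.
Check against Station 1 (with the unrounded x, y): √((x − 34.0)²+(y − 20.2)²) = 73.75 ≈ 73.78 km. ✓

-34.5 km east, 47.6 km north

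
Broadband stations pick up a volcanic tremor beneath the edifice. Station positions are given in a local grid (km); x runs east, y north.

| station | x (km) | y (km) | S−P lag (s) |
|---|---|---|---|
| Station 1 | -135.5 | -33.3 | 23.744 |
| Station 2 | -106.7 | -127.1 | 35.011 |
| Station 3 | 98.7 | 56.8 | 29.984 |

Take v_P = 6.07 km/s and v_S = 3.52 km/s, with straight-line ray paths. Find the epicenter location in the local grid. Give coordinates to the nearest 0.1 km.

x ≈ -127.8 km, y ≈ 165.5 km

Distance from S−P lag: d = Δt · v_P v_S / (v_P − v_S) = Δt · (6.07·3.52)/(6.07−3.52) ≈ 8.3790·Δt.
So d_Station 1 = 198.95, d_Station 2 = 293.36, d_Station 3 = 251.24 km.
Circle about each station: (x + 135.5)² + (y + 33.3)² = 198.95²; (x + 106.7)² + (y + 127.1)² = 293.36²; (x − 98.7)² + (y − 56.8)² = 251.24².
Subtracting the Station 1 equation from the Station 2 and Station 3 equations removes the quadratic terms:
57.6 x − 187.6 y = -38408.83
468.4 x + 180.2 y = -30041.65
Solving the 2×2 system: x ≈ -127.8, y ≈ 165.5 km.
Check against Station 1 (with the unrounded x, y): √((x + 135.5)²+(y + 33.3)²) = 198.95 ≈ 198.95 km. ✓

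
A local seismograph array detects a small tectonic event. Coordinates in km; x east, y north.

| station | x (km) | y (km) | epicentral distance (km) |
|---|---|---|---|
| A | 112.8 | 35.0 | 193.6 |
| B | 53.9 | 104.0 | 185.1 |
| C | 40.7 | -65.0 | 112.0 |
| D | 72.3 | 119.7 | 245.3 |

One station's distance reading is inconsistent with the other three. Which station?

Solve using three stations at a time. Using A, B, C (subtract circle equations pairwise → linear system) gives (x, y) ≈ (-67.3, -35.8).
Distances from that point to each station vs reported:
  A: calculated 193.5 vs reported 193.6 → residual 0.1 km
  B: calculated 185.0 vs reported 185.1 → residual 0.1 km
  C: calculated 111.9 vs reported 112.0 → residual 0.1 km
  D: calculated 209.0 vs reported 245.3 → residual 36.3 km
A, B, C are mutually consistent (residuals ≈ 0); D is off by 36.3 km.

D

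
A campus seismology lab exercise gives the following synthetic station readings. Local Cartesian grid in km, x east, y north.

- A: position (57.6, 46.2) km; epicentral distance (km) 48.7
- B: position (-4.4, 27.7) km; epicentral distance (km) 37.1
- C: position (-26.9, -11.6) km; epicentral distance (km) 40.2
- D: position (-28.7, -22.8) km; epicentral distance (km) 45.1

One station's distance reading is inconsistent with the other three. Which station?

A

Solve using three stations at a time. Using B, C, D (subtract circle equations pairwise → linear system) gives (x, y) ≈ (12.5, -5.0).
Distances from that point to each station vs reported:
  A: calculated 68.2 vs reported 48.7 → residual 19.5 km
  B: calculated 36.8 vs reported 37.1 → residual 0.3 km
  C: calculated 39.9 vs reported 40.2 → residual 0.3 km
  D: calculated 44.9 vs reported 45.1 → residual 0.2 km
B, C, D are mutually consistent (residuals ≈ 0); A is off by 19.5 km.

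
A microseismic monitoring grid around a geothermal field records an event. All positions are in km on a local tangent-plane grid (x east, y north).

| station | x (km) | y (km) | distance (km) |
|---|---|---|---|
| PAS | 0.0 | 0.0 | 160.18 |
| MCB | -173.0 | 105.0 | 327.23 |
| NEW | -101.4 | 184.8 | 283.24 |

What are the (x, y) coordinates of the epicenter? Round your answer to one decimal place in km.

150.4 km east, 55.1 km north

Circle about each station: x² + y² = 160.18²; (x + 173.0)² + (y − 105.0)² = 327.23²; (x + 101.4)² + (y − 184.8)² = 283.24².
Subtracting the PAS equation from the MCB and NEW equations removes the quadratic terms:
-346.0 x + 210.0 y = -40467.84
-202.8 x + 369.6 y = -10134.27
Solving the 2×2 system: x ≈ 150.4, y ≈ 55.1 km.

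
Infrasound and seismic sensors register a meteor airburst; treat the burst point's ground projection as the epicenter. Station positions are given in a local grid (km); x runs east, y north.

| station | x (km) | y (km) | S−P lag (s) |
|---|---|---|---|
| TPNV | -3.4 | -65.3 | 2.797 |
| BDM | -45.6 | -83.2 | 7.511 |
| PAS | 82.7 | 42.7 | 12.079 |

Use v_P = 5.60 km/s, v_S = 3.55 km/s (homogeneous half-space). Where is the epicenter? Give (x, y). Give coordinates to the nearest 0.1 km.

22.7 km east, -57.9 km north

Distance from S−P lag: d = Δt · v_P v_S / (v_P − v_S) = Δt · (5.60·3.55)/(5.60−3.55) ≈ 9.6976·Δt.
So d_TPNV = 27.12, d_BDM = 72.84, d_PAS = 117.14 km.
Circle about each station: (x + 3.4)² + (y + 65.3)² = 27.12²; (x + 45.6)² + (y + 83.2)² = 72.84²; (x − 82.7)² + (y − 42.7)² = 117.14².
Subtracting pairs of circle equations eliminates x²+y² and gives linear equations (the radical axes):
-84.4 x − 35.8 y = 155.78
172.2 x + 216.0 y = -8599.36
Solving the 2×2 system: x ≈ 22.7, y ≈ -57.9 km.
Check against TPNV (with the unrounded x, y): √((x + 3.4)²+(y + 65.3)²) = 27.15 ≈ 27.12 km. ✓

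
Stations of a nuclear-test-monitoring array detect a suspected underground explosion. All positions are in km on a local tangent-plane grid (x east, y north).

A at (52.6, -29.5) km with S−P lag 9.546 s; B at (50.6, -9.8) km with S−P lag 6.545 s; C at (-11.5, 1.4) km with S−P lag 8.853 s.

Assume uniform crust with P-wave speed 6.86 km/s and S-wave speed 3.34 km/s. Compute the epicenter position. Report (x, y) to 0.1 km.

Distance from S−P lag: d = Δt · v_P v_S / (v_P − v_S) = Δt · (6.86·3.34)/(6.86−3.34) ≈ 6.5092·Δt.
So d_A = 62.14, d_B = 42.60, d_C = 57.63 km.
Circle about each station: (x − 52.6)² + (y + 29.5)² = 62.14²; (x − 50.6)² + (y + 9.8)² = 42.60²; (x + 11.5)² + (y − 1.4)² = 57.63².
Subtracting pairs of circle equations eliminates x²+y² and gives linear equations (the radical axes):
-4.0 x + 39.4 y = 1066.01
-128.2 x + 61.8 y = -2962.64
Solving the 2×2 system: x ≈ 38.0, y ≈ 30.9 km.

x ≈ 38.0 km, y ≈ 30.9 km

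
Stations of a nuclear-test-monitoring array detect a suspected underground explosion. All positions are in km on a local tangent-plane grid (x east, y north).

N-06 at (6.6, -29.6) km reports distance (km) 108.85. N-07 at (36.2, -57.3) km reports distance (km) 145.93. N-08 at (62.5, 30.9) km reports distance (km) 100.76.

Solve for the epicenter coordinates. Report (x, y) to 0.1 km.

Circle about each station: (x − 6.6)² + (y + 29.6)² = 108.85²; (x − 36.2)² + (y + 57.3)² = 145.93²; (x − 62.5)² + (y − 30.9)² = 100.76².
Subtracting the N-06 equation from the N-07 and N-08 equations removes the quadratic terms:
59.2 x − 55.4 y = -5773.23
111.8 x + 121.0 y = 5637.08
Solving the 2×2 system: x ≈ -28.9, y ≈ 73.3 km.

x ≈ -28.9 km, y ≈ 73.3 km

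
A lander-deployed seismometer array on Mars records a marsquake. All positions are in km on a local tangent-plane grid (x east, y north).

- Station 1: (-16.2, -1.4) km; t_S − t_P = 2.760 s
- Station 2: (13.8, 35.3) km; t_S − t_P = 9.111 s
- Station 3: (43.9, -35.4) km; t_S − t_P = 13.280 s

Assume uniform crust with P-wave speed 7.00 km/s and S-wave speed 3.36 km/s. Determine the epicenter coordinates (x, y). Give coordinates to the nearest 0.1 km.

Distance from S−P lag: d = Δt · v_P v_S / (v_P − v_S) = Δt · (7.00·3.36)/(7.00−3.36) ≈ 6.4615·Δt.
So d_Station 1 = 17.83, d_Station 2 = 58.87, d_Station 3 = 85.81 km.
Circle about each station: (x + 16.2)² + (y + 1.4)² = 17.83²; (x − 13.8)² + (y − 35.3)² = 58.87²; (x − 43.9)² + (y + 35.4)² = 85.81².
Subtracting the Station 1 equation from the Station 2 and Station 3 equations removes the quadratic terms:
60.0 x + 73.4 y = -1975.64
120.2 x − 68.0 y = -4129.48
Solving the 2×2 system: x ≈ -33.9, y ≈ 0.8 km.
Check against Station 1 (with the unrounded x, y): √((x + 16.2)²+(y + 1.4)²) = 17.84 ≈ 17.83 km. ✓

(-33.9, 0.8)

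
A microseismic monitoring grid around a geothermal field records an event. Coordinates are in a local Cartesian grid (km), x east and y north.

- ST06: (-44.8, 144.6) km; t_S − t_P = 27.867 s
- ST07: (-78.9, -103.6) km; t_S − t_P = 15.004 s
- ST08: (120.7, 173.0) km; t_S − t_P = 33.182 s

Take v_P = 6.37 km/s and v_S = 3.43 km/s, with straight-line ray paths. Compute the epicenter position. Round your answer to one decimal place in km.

Distance from S−P lag: d = Δt · v_P v_S / (v_P − v_S) = Δt · (6.37·3.43)/(6.37−3.43) ≈ 7.4317·Δt.
So d_ST06 = 207.10, d_ST07 = 111.50, d_ST08 = 246.60 km.
Circle about each station: (x + 44.8)² + (y − 144.6)² = 207.10²; (x + 78.9)² + (y + 103.6)² = 111.50²; (x − 120.7)² + (y − 173.0)² = 246.60².
Subtracting the ST06 equation from the ST07 and ST08 equations removes the quadratic terms:
-68.2 x − 496.4 y = 24500.13
331.0 x + 56.8 y = 3660.14
Solving the 2×2 system: x ≈ 20.0, y ≈ -52.1 km.
Check against ST06 (with the unrounded x, y): √((x + 44.8)²+(y − 144.6)²) = 207.10 ≈ 207.10 km. ✓

(20.0, -52.1)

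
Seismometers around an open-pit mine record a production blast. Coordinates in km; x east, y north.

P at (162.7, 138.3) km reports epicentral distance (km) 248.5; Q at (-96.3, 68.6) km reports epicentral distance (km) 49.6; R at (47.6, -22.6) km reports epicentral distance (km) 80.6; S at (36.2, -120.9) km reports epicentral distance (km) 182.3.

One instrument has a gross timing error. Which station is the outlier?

R

Solve using three stations at a time. Using P, Q, S (subtract circle equations pairwise → linear system) gives (x, y) ≈ (-62.2, 32.6).
Distances from that point to each station vs reported:
  P: calculated 248.5 vs reported 248.5 → residual 0.0 km
  Q: calculated 49.6 vs reported 49.6 → residual 0.0 km
  R: calculated 122.9 vs reported 80.6 → residual 42.3 km
  S: calculated 182.3 vs reported 182.3 → residual 0.0 km
P, Q, S are mutually consistent (residuals ≈ 0); R is off by 42.3 km.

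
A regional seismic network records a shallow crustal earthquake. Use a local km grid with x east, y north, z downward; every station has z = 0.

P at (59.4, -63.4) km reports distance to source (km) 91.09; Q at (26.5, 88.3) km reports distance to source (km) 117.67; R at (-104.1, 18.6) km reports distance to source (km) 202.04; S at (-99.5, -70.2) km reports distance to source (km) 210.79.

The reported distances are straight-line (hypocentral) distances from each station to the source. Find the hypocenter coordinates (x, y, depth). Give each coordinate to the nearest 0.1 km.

x ≈ 90.6 km, y ≈ 4.5 km, depth ≈ 52.1 km

Each station gives a sphere (x−x_i)² + (y−y_i)² + z² = d_i² (stations at z=0).
Subtracting the P sphere from Q and R: z² cancels, leaving linear equations in x and y:
-65.8 x + 303.4 y = -4597.62
-327.0 x + 164.0 y = -28887.92
Solving: x ≈ 90.596, y ≈ 4.494 km (keep extra digits for the depth step; rounded: 90.6, 4.5).
Then from the P sphere: z² = 91.09² − (x − 59.4)² − (y + 63.4)² with x = 90.596, y = 4.494, so z ≈ 52.102 ≈ 52.1 km.
Check against S (with the unrounded solution): distance 210.79 ≈ 210.79 km. ✓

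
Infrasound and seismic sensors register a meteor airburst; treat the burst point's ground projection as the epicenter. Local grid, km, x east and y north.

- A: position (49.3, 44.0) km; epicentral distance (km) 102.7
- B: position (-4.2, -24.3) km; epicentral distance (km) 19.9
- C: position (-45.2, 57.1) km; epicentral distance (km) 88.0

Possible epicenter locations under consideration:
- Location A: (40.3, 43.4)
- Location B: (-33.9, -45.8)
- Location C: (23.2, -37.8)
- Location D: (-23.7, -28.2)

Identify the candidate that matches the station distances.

For each candidate, compare |candidate − station| to the reported distance:
Location A: residuals A 93.7, B 61.1, C 1.4 → max 93.7 km
Location B: residuals A 19.7, B 16.8, C 15.5 → max 19.7 km
Location C: residuals A 16.8, B 10.6, C 29.0 → max 29.0 km
Location D: residuals A 0.0, B 0.0, C 0.0 → max 0.0 km
Only Location D has all residuals ≈ 0.

Location D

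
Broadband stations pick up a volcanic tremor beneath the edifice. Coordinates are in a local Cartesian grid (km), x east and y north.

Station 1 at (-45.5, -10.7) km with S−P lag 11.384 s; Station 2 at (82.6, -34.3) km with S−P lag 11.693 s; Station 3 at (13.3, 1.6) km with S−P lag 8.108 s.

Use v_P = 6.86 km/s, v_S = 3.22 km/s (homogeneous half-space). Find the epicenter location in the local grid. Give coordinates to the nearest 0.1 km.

12.9 km east, -47.6 km north

Distance from S−P lag: d = Δt · v_P v_S / (v_P − v_S) = Δt · (6.86·3.22)/(6.86−3.22) ≈ 6.0685·Δt.
So d_Station 1 = 69.08, d_Station 2 = 70.96, d_Station 3 = 49.20 km.
Circle about each station: (x + 45.5)² + (y + 10.7)² = 69.08²; (x − 82.6)² + (y + 34.3)² = 70.96²; (x − 13.3)² + (y − 1.6)² = 49.20².
Subtracting the Station 1 equation from the Station 2 and Station 3 equations removes the quadratic terms:
256.2 x − 47.2 y = 5551.23
117.6 x + 24.6 y = 346.12
Solving the 2×2 system: x ≈ 12.9, y ≈ -47.6 km.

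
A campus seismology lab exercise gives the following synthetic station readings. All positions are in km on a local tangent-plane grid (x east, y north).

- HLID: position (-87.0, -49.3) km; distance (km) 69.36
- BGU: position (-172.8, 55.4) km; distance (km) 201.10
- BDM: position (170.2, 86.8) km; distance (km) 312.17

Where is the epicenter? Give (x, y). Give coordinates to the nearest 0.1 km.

(-67.3, -115.8)

Circle about each station: (x + 87.0)² + (y + 49.3)² = 69.36²; (x + 172.8)² + (y − 55.4)² = 201.10²; (x − 170.2)² + (y − 86.8)² = 312.17².
Subtracting the HLID equation from the BGU and BDM equations removes the quadratic terms:
-171.6 x + 209.4 y = -12700.89
514.4 x + 272.2 y = -66136.51
Solving the 2×2 system: x ≈ -67.3, y ≈ -115.8 km.
Check against HLID (with the unrounded x, y): √((x + 87.0)²+(y + 49.3)²) = 69.36 ≈ 69.36 km. ✓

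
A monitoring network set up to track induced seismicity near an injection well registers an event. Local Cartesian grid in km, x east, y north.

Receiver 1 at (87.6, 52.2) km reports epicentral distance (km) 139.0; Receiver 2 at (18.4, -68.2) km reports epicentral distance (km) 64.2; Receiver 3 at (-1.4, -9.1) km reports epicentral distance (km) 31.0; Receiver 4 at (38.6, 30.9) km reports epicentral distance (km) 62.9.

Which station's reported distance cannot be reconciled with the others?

Solve using three stations at a time. Using Receiver 1, Receiver 2, Receiver 3 (subtract circle equations pairwise → linear system) gives (x, y) ≈ (-28.5, -24.3).
Distances from that point to each station vs reported:
  Receiver 1: calculated 139.0 vs reported 139.0 → residual 0.0 km
  Receiver 2: calculated 64.2 vs reported 64.2 → residual 0.0 km
  Receiver 3: calculated 31.0 vs reported 31.0 → residual 0.0 km
  Receiver 4: calculated 86.9 vs reported 62.9 → residual 24.0 km
Receiver 1, Receiver 2, Receiver 3 are mutually consistent (residuals ≈ 0); Receiver 4 is off by 24.0 km.

Receiver 4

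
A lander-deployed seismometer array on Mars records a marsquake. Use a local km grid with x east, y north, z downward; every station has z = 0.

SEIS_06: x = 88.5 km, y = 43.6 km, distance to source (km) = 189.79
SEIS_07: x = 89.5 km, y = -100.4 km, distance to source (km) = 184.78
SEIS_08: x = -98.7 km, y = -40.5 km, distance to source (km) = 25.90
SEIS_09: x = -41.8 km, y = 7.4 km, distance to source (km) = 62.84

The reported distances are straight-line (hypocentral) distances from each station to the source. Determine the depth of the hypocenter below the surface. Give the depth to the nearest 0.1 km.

Each station gives a sphere (x−x_i)² + (y−y_i)² + z² = d_i² (stations at z=0).
Subtracting the SEIS_06 sphere from SEIS_07 and SEIS_08: z² cancels, leaving linear equations in x and y:
2.0 x − 288.0 y = 10233.80
-374.4 x − 168.2 y = 36998.16
Solving: x ≈ -82.598, y ≈ -36.108 km (keep extra digits for the depth step; rounded: -82.6, -36.1).
Then from the SEIS_06 sphere: z² = 189.79² − (x − 88.5)² − (y − 43.6)² with x = -82.598, y = -36.108, so z ≈ 19.808 ≈ 19.8 km.

z ≈ 19.8 km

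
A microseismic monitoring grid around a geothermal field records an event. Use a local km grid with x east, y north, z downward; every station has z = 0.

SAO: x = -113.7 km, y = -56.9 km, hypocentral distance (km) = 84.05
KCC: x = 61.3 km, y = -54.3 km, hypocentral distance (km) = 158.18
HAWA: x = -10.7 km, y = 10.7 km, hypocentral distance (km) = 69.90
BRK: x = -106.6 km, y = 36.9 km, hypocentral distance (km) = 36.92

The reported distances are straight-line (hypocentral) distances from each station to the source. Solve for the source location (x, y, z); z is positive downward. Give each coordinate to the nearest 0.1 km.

Each station gives a sphere (x−x_i)² + (y−y_i)² + z² = d_i² (stations at z=0).
Subtracting the SAO sphere from KCC and HAWA: z² cancels, leaving linear equations in x and y:
350.0 x + 5.2 y = -27415.63
206.0 x + 135.2 y = -13757.93
Solving: x ≈ -78.598, y ≈ 17.997 km (keep extra digits for the depth step; rounded: -78.6, 18.0).
Then from the SAO sphere: z² = 84.05² − (x + 113.7)² − (y + 56.9)² with x = -78.598, y = 17.997, so z ≈ 14.923 ≈ 14.9 km.
Check against BRK (with the unrounded solution): distance 36.93 ≈ 36.92 km. ✓

x ≈ -78.6 km, y ≈ 18.0 km, depth ≈ 14.9 km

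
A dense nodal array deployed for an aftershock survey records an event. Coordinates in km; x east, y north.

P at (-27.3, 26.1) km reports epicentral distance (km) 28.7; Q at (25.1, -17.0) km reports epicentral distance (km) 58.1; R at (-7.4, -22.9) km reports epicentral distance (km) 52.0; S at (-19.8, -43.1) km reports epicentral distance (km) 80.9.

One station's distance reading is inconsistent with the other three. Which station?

Solve using three stations at a time. Using P, Q, S (subtract circle equations pairwise → linear system) gives (x, y) ≈ (-0.1, 35.4).
Distances from that point to each station vs reported:
  P: calculated 28.7 vs reported 28.7 → residual 0.0 km
  Q: calculated 58.1 vs reported 58.1 → residual 0.0 km
  R: calculated 58.7 vs reported 52.0 → residual 6.7 km
  S: calculated 80.9 vs reported 80.9 → residual 0.0 km
P, Q, S are mutually consistent (residuals ≈ 0); R is off by 6.7 km.

R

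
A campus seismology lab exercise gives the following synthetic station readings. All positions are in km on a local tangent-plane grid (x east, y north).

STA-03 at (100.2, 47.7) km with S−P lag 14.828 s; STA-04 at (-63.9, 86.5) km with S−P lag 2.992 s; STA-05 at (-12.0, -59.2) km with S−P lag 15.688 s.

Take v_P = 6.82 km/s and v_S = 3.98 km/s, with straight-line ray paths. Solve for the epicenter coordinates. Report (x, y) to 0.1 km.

(-35.4, 88.9)

Distance from S−P lag: d = Δt · v_P v_S / (v_P − v_S) = Δt · (6.82·3.98)/(6.82−3.98) ≈ 9.5576·Δt.
So d_STA-03 = 141.72, d_STA-04 = 28.60, d_STA-05 = 149.94 km.
Circle about each station: (x − 100.2)² + (y − 47.7)² = 141.72²; (x + 63.9)² + (y − 86.5)² = 28.60²; (x + 12.0)² + (y + 59.2)² = 149.94².
Subtracting the STA-03 equation from the STA-04 and STA-05 equations removes the quadratic terms:
-328.2 x + 77.6 y = 18516.73
-224.4 x − 213.8 y = -11064.14
Solving the 2×2 system: x ≈ -35.4, y ≈ 88.9 km.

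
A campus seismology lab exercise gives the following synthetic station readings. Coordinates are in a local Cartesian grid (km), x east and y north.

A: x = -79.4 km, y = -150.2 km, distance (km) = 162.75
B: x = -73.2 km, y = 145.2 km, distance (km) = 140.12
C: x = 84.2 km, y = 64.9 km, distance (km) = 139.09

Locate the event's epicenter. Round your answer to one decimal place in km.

-42.9 km east, 8.4 km north

Circle about each station: (x + 79.4)² + (y + 150.2)² = 162.75²; (x + 73.2)² + (y − 145.2)² = 140.12²; (x − 84.2)² + (y − 64.9)² = 139.09².
Subtracting the A equation from the B and C equations removes the quadratic terms:
12.4 x + 590.8 y = 4430.83
327.2 x + 430.2 y = -10421.22
Solving the 2×2 system: x ≈ -42.9, y ≈ 8.4 km.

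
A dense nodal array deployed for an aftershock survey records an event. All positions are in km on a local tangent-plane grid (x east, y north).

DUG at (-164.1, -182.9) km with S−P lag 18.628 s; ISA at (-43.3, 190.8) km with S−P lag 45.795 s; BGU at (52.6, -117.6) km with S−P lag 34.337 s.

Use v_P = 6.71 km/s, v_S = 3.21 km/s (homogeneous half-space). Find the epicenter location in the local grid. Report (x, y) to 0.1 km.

x ≈ -153.0 km, y ≈ -68.8 km

Distance from S−P lag: d = Δt · v_P v_S / (v_P − v_S) = Δt · (6.71·3.21)/(6.71−3.21) ≈ 6.1540·Δt.
So d_DUG = 114.64, d_ISA = 281.82, d_BGU = 211.31 km.
Circle about each station: (x + 164.1)² + (y + 182.9)² = 114.64²; (x + 43.3)² + (y − 190.8)² = 281.82²; (x − 52.6)² + (y + 117.6)² = 211.31².
Subtracting the DUG equation from the ISA and BGU equations removes the quadratic terms:
241.6 x + 747.4 y = -88381.87
433.4 x + 130.6 y = -75294.29
Solving the 2×2 system: x ≈ -153.0, y ≈ -68.8 km.
Check against DUG (with the unrounded x, y): √((x + 164.1)²+(y + 182.9)²) = 114.64 ≈ 114.64 km. ✓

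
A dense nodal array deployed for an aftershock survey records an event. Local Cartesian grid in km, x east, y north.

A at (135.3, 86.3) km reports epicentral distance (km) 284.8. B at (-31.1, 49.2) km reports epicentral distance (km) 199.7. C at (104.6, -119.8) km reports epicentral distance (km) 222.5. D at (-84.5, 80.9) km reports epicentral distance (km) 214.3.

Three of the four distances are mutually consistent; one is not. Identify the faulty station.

A

Solve using three stations at a time. Using B, C, D (subtract circle equations pairwise → linear system) gives (x, y) ≈ (-117.3, -130.5).
Distances from that point to each station vs reported:
  A: calculated 332.9 vs reported 284.8 → residual 48.1 km
  B: calculated 199.3 vs reported 199.7 → residual 0.4 km
  C: calculated 222.2 vs reported 222.5 → residual 0.3 km
  D: calculated 213.9 vs reported 214.3 → residual 0.4 km
B, C, D are mutually consistent (residuals ≈ 0); A is off by 48.1 km.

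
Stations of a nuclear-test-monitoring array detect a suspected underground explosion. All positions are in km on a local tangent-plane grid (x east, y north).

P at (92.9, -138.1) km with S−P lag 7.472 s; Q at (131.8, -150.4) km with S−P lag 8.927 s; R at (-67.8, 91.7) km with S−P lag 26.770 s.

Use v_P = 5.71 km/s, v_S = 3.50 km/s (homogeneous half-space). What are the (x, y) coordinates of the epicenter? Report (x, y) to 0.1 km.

Distance from S−P lag: d = Δt · v_P v_S / (v_P − v_S) = Δt · (5.71·3.50)/(5.71−3.50) ≈ 9.0430·Δt.
So d_P = 67.57, d_Q = 80.73, d_R = 242.08 km.
Circle about each station: (x − 92.9)² + (y + 138.1)² = 67.57²; (x − 131.8)² + (y + 150.4)² = 80.73²; (x + 67.8)² + (y − 91.7)² = 242.08².
Subtracting the P equation from the Q and R equations removes the quadratic terms:
77.8 x − 24.6 y = 10337.75
-321.4 x + 459.6 y = -68733.31
Solving the 2×2 system: x ≈ 109.9, y ≈ -72.7 km.

(109.9, -72.7)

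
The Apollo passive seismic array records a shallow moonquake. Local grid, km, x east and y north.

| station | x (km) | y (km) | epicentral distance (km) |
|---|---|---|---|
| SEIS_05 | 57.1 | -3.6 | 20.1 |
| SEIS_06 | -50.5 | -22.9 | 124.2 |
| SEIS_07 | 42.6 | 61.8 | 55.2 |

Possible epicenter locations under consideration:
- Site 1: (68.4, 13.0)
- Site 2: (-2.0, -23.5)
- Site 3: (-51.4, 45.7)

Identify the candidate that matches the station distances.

For each candidate, compare |candidate − station| to the reported distance:
Site 1: residuals SEIS_05 0.0, SEIS_06 0.0, SEIS_07 0.0 → max 0.0 km
Site 2: residuals SEIS_05 42.3, SEIS_06 75.7, SEIS_07 41.1 → max 75.7 km
Site 3: residuals SEIS_05 99.1, SEIS_06 55.6, SEIS_07 40.2 → max 99.1 km
Only Site 1 has all residuals ≈ 0.

Site 1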